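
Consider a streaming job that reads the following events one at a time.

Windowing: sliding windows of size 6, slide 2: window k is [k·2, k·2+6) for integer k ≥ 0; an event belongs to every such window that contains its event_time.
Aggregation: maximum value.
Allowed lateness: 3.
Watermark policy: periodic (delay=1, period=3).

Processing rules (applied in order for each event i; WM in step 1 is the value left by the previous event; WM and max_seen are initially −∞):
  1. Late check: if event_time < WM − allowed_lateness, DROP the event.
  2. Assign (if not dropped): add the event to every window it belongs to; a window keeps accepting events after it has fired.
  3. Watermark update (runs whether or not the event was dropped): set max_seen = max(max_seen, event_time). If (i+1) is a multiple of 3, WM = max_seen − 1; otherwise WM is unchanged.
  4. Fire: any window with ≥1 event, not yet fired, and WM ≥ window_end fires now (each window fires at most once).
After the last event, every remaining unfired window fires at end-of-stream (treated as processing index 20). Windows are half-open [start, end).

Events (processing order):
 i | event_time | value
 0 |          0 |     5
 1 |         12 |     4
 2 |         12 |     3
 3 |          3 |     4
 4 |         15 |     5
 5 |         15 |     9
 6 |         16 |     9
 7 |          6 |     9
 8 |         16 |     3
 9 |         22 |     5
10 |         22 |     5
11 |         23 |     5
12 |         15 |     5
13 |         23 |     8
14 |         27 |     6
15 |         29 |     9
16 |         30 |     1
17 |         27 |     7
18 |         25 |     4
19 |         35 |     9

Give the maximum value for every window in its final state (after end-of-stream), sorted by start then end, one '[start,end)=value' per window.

[0,6)=5 [8,14)=4 [10,16)=9 [12,18)=9 [14,20)=9 [16,22)=9 [18,24)=8 [20,26)=8 [22,28)=8 [24,30)=9 [26,32)=9 [28,34)=9 [30,36)=9 [32,38)=9 [34,40)=9

i=0 t=0 v=5: → [0,6); WM=−∞
i=1 t=12 v=4: → [12,18),[10,16),[8,14); WM=−∞
i=2 t=12 v=3: → [12,18),[10,16),[8,14); WM=11; [0,6) fires=5
i=3 t=3 v=4: DROP (t<11-3); WM=11
i=4 t=15 v=5: → [14,20),[12,18),[10,16); WM=11
i=5 t=15 v=9: → [14,20),[12,18),[10,16); WM=14; [8,14) fires=4
i=6 t=16 v=9: → [16,22),[14,20),[12,18); WM=14
i=7 t=6 v=9: DROP (t<14-3); WM=14
i=8 t=16 v=3: → [16,22),[14,20),[12,18); WM=15
i=9 t=22 v=5: → [22,28),[20,26),[18,24); WM=15
i=10 t=22 v=5: → [22,28),[20,26),[18,24); WM=15
i=11 t=23 v=5: → [22,28),[20,26),[18,24); WM=22; [10,16) fires=9 [12,18) fires=9 [14,20) fires=9 [16,22) fires=9
i=12 t=15 v=5: DROP (t<22-3); WM=22
i=13 t=23 v=8: → [22,28),[20,26),[18,24); WM=22
i=14 t=27 v=6: → [26,32),[24,30),[22,28); WM=26; [18,24) fires=8 [20,26) fires=8
i=15 t=29 v=9: → [28,34),[26,32),[24,30); WM=26
i=16 t=30 v=1: → [30,36),[28,34),[26,32); WM=26
i=17 t=27 v=7: → [26,32),[24,30),[22,28); WM=29; [22,28) fires=8
i=18 t=25 v=4: DROP (t<29-3); WM=29
i=19 t=35 v=9: → [34,40),[32,38),[30,36); WM=29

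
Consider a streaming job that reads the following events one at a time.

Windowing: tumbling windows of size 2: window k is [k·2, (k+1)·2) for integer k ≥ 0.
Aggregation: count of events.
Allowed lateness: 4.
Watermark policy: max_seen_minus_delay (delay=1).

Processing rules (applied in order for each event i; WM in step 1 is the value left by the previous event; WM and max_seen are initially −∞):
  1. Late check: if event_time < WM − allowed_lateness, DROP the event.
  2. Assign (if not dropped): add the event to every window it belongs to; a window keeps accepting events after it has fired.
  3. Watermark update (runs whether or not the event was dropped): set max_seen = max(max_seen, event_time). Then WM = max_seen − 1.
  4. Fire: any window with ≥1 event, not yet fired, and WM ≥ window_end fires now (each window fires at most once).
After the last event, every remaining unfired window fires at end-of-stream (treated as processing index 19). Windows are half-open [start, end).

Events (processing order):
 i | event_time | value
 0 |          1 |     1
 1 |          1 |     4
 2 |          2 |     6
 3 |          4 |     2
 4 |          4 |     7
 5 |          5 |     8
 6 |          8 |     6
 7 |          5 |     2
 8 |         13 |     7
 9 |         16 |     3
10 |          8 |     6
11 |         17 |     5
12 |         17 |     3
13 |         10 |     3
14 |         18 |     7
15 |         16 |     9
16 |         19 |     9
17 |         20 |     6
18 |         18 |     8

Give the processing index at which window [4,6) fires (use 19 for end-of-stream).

6

i=0 t=1 v=1: → [0,2); WM=0
i=1 t=1 v=4: → [0,2); WM=0
i=2 t=2 v=6: → [2,4); WM=1
i=3 t=4 v=2: → [4,6); WM=3; [0,2) fires=2
i=4 t=4 v=7: → [4,6); WM=3
i=5 t=5 v=8: → [4,6); WM=4; [2,4) fires=1
i=6 t=8 v=6: → [8,10); WM=7; [4,6) fires=3
i=7 t=5 v=2: → [4,6); WM=7
i=8 t=13 v=7: → [12,14); WM=12; [8,10) fires=1
i=9 t=16 v=3: → [16,18); WM=15; [12,14) fires=1
i=10 t=8 v=6: DROP (t<15-4); WM=15
i=11 t=17 v=5: → [16,18); WM=16
i=12 t=17 v=3: → [16,18); WM=16
i=13 t=10 v=3: DROP (t<16-4); WM=16
i=14 t=18 v=7: → [18,20); WM=17
i=15 t=16 v=9: → [16,18); WM=17
i=16 t=19 v=9: → [18,20); WM=18; [16,18) fires=4
i=17 t=20 v=6: → [20,22); WM=19
i=18 t=18 v=8: → [18,20); WM=19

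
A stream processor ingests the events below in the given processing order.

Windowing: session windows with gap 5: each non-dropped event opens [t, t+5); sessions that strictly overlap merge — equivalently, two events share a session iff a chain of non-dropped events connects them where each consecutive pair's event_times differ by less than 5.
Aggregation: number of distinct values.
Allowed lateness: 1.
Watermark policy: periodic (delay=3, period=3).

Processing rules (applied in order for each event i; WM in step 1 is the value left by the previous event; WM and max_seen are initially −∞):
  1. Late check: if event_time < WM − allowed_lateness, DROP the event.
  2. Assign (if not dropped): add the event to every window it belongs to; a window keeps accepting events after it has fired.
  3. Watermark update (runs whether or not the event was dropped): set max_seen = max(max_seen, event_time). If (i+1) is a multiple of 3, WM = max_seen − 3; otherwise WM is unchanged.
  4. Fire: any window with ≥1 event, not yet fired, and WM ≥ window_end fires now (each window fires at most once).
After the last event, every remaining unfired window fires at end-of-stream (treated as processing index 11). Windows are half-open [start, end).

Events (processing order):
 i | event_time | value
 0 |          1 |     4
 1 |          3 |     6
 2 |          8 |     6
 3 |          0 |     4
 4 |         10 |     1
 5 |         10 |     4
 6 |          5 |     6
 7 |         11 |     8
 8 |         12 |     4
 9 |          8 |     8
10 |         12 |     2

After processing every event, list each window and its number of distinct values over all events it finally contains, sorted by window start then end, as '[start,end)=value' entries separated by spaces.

i=0 t=1 v=4: → [1,6); WM=−∞
i=1 t=3 v=6: → [1,8); WM=−∞
i=2 t=8 v=6: → [8,13); WM=5
i=3 t=0 v=4: DROP (t<5-1); WM=5
i=4 t=10 v=1: → [8,15); WM=5
i=5 t=10 v=4: → [8,15); WM=7
i=6 t=5 v=6: DROP (t<7-1); WM=7
i=7 t=11 v=8: → [8,16); WM=7
i=8 t=12 v=4: → [8,17); WM=9
i=9 t=8 v=8: → [8,17); WM=9
i=10 t=12 v=2: → [8,17); WM=9

[1,8)=2 [8,17)=5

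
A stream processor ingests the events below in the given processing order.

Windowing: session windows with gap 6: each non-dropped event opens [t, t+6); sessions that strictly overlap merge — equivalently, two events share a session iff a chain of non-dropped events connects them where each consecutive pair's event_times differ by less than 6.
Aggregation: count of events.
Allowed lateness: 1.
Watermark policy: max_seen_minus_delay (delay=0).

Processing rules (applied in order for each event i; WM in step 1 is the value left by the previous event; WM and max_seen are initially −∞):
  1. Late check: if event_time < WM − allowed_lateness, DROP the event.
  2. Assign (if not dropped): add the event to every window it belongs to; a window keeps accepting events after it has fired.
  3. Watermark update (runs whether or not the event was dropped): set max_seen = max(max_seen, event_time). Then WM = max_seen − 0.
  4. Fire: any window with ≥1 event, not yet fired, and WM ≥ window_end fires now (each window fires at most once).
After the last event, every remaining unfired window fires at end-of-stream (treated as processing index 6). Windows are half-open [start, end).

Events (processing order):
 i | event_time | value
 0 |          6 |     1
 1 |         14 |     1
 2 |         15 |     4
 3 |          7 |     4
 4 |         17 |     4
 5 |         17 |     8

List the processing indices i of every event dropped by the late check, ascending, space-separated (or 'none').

3

i=0 t=6 v=1: → [6,12); WM=6
i=1 t=14 v=1: → [14,20); WM=14
i=2 t=15 v=4: → [14,21); WM=15
i=3 t=7 v=4: DROP (t<15-1); WM=15
i=4 t=17 v=4: → [14,23); WM=17
i=5 t=17 v=8: → [14,23); WM=17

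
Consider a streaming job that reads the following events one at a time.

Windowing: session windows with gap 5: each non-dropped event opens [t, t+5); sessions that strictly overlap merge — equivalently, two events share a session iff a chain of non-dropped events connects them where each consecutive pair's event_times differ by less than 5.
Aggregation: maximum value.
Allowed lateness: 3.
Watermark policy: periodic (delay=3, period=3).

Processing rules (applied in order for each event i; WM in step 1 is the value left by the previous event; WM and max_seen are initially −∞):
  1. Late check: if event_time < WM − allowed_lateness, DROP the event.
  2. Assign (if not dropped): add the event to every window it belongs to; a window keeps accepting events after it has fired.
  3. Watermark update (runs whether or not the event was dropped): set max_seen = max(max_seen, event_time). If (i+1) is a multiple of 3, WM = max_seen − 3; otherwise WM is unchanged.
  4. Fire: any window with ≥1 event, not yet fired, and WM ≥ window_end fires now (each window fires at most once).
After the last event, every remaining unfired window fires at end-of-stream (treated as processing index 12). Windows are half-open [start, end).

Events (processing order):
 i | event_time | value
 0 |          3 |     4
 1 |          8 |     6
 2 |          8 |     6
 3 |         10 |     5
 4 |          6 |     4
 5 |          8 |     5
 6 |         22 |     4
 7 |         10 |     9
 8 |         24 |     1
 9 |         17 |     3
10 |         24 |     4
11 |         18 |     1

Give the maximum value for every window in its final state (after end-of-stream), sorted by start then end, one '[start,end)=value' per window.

i=0 t=3 v=4: → [3,8); WM=−∞
i=1 t=8 v=6: → [8,13); WM=−∞
i=2 t=8 v=6: → [8,13); WM=5
i=3 t=10 v=5: → [8,15); WM=5
i=4 t=6 v=4: → [3,15); WM=5
i=5 t=8 v=5: → [3,15); WM=7
i=6 t=22 v=4: → [22,27); WM=7
i=7 t=10 v=9: → [3,15); WM=7
i=8 t=24 v=1: → [22,29); WM=21
i=9 t=17 v=3: DROP (t<21-3); WM=21
i=10 t=24 v=4: → [22,29); WM=21
i=11 t=18 v=1: → [18,29); WM=21

[3,15)=9 [18,29)=4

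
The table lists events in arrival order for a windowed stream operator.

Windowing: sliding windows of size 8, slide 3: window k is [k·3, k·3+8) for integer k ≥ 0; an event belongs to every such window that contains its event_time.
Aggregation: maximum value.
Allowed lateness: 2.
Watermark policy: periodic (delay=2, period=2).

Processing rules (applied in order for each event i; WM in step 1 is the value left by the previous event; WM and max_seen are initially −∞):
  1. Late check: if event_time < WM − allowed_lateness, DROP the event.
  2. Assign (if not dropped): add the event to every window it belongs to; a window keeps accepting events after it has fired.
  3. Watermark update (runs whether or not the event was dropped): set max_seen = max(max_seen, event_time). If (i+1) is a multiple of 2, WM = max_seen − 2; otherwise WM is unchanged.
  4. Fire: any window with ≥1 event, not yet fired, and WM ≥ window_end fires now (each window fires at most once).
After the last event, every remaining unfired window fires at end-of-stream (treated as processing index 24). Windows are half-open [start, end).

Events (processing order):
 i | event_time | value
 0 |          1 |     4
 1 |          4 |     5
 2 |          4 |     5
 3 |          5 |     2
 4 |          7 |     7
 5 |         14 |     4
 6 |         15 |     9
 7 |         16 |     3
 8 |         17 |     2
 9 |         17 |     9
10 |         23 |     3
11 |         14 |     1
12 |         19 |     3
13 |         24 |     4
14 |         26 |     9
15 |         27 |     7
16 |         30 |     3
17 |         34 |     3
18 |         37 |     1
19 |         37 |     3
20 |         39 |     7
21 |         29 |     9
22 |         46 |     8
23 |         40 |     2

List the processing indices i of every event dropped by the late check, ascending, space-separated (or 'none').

21

i=0 t=1 v=4: → [0,8); WM=−∞
i=1 t=4 v=5: → [3,11),[0,8); WM=2
i=2 t=4 v=5: → [3,11),[0,8); WM=2
i=3 t=5 v=2: → [3,11),[0,8); WM=3
i=4 t=7 v=7: → [6,14),[3,11),[0,8); WM=3
i=5 t=14 v=4: → [12,20),[9,17); WM=12; [0,8) fires=7 [3,11) fires=7
i=6 t=15 v=9: → [15,23),[12,20),[9,17); WM=12
i=7 t=16 v=3: → [15,23),[12,20),[9,17); WM=14; [6,14) fires=7
i=8 t=17 v=2: → [15,23),[12,20); WM=14
i=9 t=17 v=9: → [15,23),[12,20); WM=15
i=10 t=23 v=3: → [21,29),[18,26); WM=15
i=11 t=14 v=1: → [12,20),[9,17); WM=21; [9,17) fires=9 [12,20) fires=9
i=12 t=19 v=3: → [18,26),[15,23),[12,20); WM=21
i=13 t=24 v=4: → [24,32),[21,29),[18,26); WM=22
i=14 t=26 v=9: → [24,32),[21,29); WM=22
i=15 t=27 v=7: → [27,35),[24,32),[21,29); WM=25; [15,23) fires=9
i=16 t=30 v=3: → [30,38),[27,35),[24,32); WM=25
i=17 t=34 v=3: → [33,41),[30,38),[27,35); WM=32; [18,26) fires=4 [21,29) fires=9 [24,32) fires=9
i=18 t=37 v=1: → [36,44),[33,41),[30,38); WM=32
i=19 t=37 v=3: → [36,44),[33,41),[30,38); WM=35; [27,35) fires=7
i=20 t=39 v=7: → [39,47),[36,44),[33,41); WM=35
i=21 t=29 v=9: DROP (t<35-2); WM=37
i=22 t=46 v=8: → [45,53),[42,50),[39,47); WM=37
i=23 t=40 v=2: → [39,47),[36,44),[33,41); WM=44; [30,38) fires=3 [33,41) fires=7 [36,44) fires=7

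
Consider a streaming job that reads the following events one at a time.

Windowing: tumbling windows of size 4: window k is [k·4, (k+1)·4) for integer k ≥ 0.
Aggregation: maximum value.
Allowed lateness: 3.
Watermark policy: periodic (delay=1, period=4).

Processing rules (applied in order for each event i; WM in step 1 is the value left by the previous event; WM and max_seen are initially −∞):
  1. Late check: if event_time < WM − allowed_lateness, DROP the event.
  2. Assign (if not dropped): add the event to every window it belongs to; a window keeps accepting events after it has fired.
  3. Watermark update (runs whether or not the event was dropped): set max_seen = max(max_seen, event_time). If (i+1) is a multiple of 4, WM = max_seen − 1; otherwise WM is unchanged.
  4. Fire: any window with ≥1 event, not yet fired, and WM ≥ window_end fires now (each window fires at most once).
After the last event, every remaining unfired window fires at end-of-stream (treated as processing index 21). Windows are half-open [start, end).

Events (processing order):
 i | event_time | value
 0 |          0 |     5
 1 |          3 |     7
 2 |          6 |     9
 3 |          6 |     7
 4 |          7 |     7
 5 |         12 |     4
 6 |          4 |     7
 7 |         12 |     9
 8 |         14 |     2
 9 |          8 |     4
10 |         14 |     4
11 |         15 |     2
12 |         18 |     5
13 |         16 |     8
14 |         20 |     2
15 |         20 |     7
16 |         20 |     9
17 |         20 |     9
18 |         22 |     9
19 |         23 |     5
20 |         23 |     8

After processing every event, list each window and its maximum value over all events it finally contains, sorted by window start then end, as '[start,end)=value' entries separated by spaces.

[0,4)=7 [4,8)=9 [8,12)=4 [12,16)=9 [16,20)=8 [20,24)=9

i=0 t=0 v=5: → [0,4); WM=−∞
i=1 t=3 v=7: → [0,4); WM=−∞
i=2 t=6 v=9: → [4,8); WM=−∞
i=3 t=6 v=7: → [4,8); WM=5; [0,4) fires=7
i=4 t=7 v=7: → [4,8); WM=5
i=5 t=12 v=4: → [12,16); WM=5
i=6 t=4 v=7: → [4,8); WM=5
i=7 t=12 v=9: → [12,16); WM=11; [4,8) fires=9
i=8 t=14 v=2: → [12,16); WM=11
i=9 t=8 v=4: → [8,12); WM=11
i=10 t=14 v=4: → [12,16); WM=11
i=11 t=15 v=2: → [12,16); WM=14; [8,12) fires=4
i=12 t=18 v=5: → [16,20); WM=14
i=13 t=16 v=8: → [16,20); WM=14
i=14 t=20 v=2: → [20,24); WM=14
i=15 t=20 v=7: → [20,24); WM=19; [12,16) fires=9
i=16 t=20 v=9: → [20,24); WM=19
i=17 t=20 v=9: → [20,24); WM=19
i=18 t=22 v=9: → [20,24); WM=19
i=19 t=23 v=5: → [20,24); WM=22; [16,20) fires=8
i=20 t=23 v=8: → [20,24); WM=22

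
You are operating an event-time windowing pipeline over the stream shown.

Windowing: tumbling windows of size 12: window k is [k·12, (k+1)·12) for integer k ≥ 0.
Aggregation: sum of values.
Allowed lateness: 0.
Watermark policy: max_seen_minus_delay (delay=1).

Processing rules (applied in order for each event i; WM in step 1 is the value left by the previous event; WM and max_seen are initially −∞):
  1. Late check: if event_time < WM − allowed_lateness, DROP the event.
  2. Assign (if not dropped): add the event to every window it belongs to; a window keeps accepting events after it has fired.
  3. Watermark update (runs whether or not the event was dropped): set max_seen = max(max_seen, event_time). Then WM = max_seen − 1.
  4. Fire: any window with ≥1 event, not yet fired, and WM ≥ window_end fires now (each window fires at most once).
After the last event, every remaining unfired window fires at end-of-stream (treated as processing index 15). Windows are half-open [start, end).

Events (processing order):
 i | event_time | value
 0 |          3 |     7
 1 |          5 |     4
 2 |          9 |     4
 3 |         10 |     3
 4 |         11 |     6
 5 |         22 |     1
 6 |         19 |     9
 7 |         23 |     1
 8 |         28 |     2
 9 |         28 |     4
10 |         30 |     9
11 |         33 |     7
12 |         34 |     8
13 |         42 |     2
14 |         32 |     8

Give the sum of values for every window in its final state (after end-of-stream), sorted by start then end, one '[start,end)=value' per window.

i=0 t=3 v=7: → [0,12); WM=2
i=1 t=5 v=4: → [0,12); WM=4
i=2 t=9 v=4: → [0,12); WM=8
i=3 t=10 v=3: → [0,12); WM=9
i=4 t=11 v=6: → [0,12); WM=10
i=5 t=22 v=1: → [12,24); WM=21; [0,12) fires=24
i=6 t=19 v=9: DROP (t<21-0); WM=21
i=7 t=23 v=1: → [12,24); WM=22
i=8 t=28 v=2: → [24,36); WM=27; [12,24) fires=2
i=9 t=28 v=4: → [24,36); WM=27
i=10 t=30 v=9: → [24,36); WM=29
i=11 t=33 v=7: → [24,36); WM=32
i=12 t=34 v=8: → [24,36); WM=33
i=13 t=42 v=2: → [36,48); WM=41; [24,36) fires=30
i=14 t=32 v=8: DROP (t<41-0); WM=41

[0,12)=24 [12,24)=2 [24,36)=30 [36,48)=2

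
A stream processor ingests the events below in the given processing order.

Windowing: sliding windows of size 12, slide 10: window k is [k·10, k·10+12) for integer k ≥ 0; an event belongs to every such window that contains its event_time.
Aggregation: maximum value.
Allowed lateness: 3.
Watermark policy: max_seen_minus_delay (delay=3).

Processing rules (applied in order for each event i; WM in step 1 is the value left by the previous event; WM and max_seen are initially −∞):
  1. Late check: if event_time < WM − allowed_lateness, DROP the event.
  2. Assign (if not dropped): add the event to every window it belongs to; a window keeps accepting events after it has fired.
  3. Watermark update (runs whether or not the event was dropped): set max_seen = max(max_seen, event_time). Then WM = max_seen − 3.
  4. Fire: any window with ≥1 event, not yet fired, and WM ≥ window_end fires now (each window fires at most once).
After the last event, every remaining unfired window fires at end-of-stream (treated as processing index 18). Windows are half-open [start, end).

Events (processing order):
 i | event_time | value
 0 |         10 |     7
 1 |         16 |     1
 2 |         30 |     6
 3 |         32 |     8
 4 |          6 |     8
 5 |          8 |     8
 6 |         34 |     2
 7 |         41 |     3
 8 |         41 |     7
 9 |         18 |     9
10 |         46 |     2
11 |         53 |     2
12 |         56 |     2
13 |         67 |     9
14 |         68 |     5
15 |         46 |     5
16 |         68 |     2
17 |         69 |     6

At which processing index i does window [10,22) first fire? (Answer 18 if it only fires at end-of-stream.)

2

i=0 t=10 v=7: → [10,22),[0,12); WM=7
i=1 t=16 v=1: → [10,22); WM=13; [0,12) fires=7
i=2 t=30 v=6: → [30,42),[20,32); WM=27; [10,22) fires=7
i=3 t=32 v=8: → [30,42); WM=29
i=4 t=6 v=8: DROP (t<29-3); WM=29
i=5 t=8 v=8: DROP (t<29-3); WM=29
i=6 t=34 v=2: → [30,42); WM=31
i=7 t=41 v=3: → [40,52),[30,42); WM=38; [20,32) fires=6
i=8 t=41 v=7: → [40,52),[30,42); WM=38
i=9 t=18 v=9: DROP (t<38-3); WM=38
i=10 t=46 v=2: → [40,52); WM=43; [30,42) fires=8
i=11 t=53 v=2: → [50,62); WM=50
i=12 t=56 v=2: → [50,62); WM=53; [40,52) fires=7
i=13 t=67 v=9: → [60,72); WM=64; [50,62) fires=2
i=14 t=68 v=5: → [60,72); WM=65
i=15 t=46 v=5: DROP (t<65-3); WM=65
i=16 t=68 v=2: → [60,72); WM=65
i=17 t=69 v=6: → [60,72); WM=66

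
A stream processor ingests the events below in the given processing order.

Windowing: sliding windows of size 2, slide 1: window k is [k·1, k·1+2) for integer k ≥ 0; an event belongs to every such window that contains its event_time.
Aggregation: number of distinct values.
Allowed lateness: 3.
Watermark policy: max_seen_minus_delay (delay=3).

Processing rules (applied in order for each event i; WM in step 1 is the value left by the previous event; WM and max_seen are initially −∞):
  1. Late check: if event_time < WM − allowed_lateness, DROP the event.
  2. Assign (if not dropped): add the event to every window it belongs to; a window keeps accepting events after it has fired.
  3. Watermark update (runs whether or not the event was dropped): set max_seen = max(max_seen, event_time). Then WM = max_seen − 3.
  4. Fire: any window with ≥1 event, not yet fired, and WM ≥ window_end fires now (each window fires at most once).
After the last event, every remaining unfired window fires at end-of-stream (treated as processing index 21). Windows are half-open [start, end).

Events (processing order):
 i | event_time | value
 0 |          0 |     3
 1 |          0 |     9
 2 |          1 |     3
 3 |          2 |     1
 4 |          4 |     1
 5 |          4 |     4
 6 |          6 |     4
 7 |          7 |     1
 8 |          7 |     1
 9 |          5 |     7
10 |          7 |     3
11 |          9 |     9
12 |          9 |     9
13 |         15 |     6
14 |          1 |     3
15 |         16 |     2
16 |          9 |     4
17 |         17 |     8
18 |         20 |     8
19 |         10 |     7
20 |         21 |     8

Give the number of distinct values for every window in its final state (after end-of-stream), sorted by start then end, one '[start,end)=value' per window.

[0,2)=2 [1,3)=2 [2,4)=1 [3,5)=2 [4,6)=3 [5,7)=2 [6,8)=3 [7,9)=2 [8,10)=1 [9,11)=1 [14,16)=1 [15,17)=2 [16,18)=2 [17,19)=1 [19,21)=1 [20,22)=1 [21,23)=1

i=0 t=0 v=3: → [0,2); WM=-3
i=1 t=0 v=9: → [0,2); WM=-3
i=2 t=1 v=3: → [1,3),[0,2); WM=-2
i=3 t=2 v=1: → [2,4),[1,3); WM=-1
i=4 t=4 v=1: → [4,6),[3,5); WM=1
i=5 t=4 v=4: → [4,6),[3,5); WM=1
i=6 t=6 v=4: → [6,8),[5,7); WM=3; [0,2) fires=2 [1,3) fires=2
i=7 t=7 v=1: → [7,9),[6,8); WM=4; [2,4) fires=1
i=8 t=7 v=1: → [7,9),[6,8); WM=4
i=9 t=5 v=7: → [5,7),[4,6); WM=4
i=10 t=7 v=3: → [7,9),[6,8); WM=4
i=11 t=9 v=9: → [9,11),[8,10); WM=6; [3,5) fires=2 [4,6) fires=3
i=12 t=9 v=9: → [9,11),[8,10); WM=6
i=13 t=15 v=6: → [15,17),[14,16); WM=12; [5,7) fires=2 [6,8) fires=3 [7,9) fires=2 [8,10) fires=1 [9,11) fires=1
i=14 t=1 v=3: DROP (t<12-3); WM=12
i=15 t=16 v=2: → [16,18),[15,17); WM=13
i=16 t=9 v=4: DROP (t<13-3); WM=13
i=17 t=17 v=8: → [17,19),[16,18); WM=14
i=18 t=20 v=8: → [20,22),[19,21); WM=17; [14,16) fires=1 [15,17) fires=2
i=19 t=10 v=7: DROP (t<17-3); WM=17
i=20 t=21 v=8: → [21,23),[20,22); WM=18; [16,18) fires=2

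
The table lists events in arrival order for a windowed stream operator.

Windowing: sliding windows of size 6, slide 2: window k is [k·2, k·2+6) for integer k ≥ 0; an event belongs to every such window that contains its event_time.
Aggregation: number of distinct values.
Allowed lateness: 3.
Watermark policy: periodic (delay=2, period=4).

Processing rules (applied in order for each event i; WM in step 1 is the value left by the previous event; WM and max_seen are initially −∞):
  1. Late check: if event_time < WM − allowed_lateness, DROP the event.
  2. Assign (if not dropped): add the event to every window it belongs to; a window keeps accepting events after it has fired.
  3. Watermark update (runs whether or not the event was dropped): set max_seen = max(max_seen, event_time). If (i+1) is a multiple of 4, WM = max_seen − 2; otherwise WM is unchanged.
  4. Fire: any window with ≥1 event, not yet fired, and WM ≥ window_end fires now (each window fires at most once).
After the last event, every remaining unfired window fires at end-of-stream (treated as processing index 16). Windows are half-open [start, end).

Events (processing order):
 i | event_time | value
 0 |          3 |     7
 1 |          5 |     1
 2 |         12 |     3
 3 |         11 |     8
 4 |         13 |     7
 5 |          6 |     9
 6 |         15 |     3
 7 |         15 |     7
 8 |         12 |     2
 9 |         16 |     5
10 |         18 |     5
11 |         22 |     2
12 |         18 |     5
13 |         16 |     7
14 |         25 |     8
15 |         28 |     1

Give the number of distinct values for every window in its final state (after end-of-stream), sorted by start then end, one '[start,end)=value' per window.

i=0 t=3 v=7: → [2,8),[0,6); WM=−∞
i=1 t=5 v=1: → [4,10),[2,8),[0,6); WM=−∞
i=2 t=12 v=3: → [12,18),[10,16),[8,14); WM=−∞
i=3 t=11 v=8: → [10,16),[8,14),[6,12); WM=10; [0,6) fires=2 [2,8) fires=2 [4,10) fires=1
i=4 t=13 v=7: → [12,18),[10,16),[8,14); WM=10
i=5 t=6 v=9: DROP (t<10-3); WM=10
i=6 t=15 v=3: → [14,20),[12,18),[10,16); WM=10
i=7 t=15 v=7: → [14,20),[12,18),[10,16); WM=13; [6,12) fires=1
i=8 t=12 v=2: → [12,18),[10,16),[8,14); WM=13
i=9 t=16 v=5: → [16,22),[14,20),[12,18); WM=13
i=10 t=18 v=5: → [18,24),[16,22),[14,20); WM=13
i=11 t=22 v=2: → [22,28),[20,26),[18,24); WM=20; [8,14) fires=4 [10,16) fires=4 [12,18) fires=4 [14,20) fires=3
i=12 t=18 v=5: → [18,24),[16,22),[14,20); WM=20
i=13 t=16 v=7: DROP (t<20-3); WM=20
i=14 t=25 v=8: → [24,30),[22,28),[20,26); WM=20
i=15 t=28 v=1: → [28,34),[26,32),[24,30); WM=26; [16,22) fires=1 [18,24) fires=2 [20,26) fires=2

[0,6)=2 [2,8)=2 [4,10)=1 [6,12)=1 [8,14)=4 [10,16)=4 [12,18)=4 [14,20)=3 [16,22)=1 [18,24)=2 [20,26)=2 [22,28)=2 [24,30)=2 [26,32)=1 [28,34)=1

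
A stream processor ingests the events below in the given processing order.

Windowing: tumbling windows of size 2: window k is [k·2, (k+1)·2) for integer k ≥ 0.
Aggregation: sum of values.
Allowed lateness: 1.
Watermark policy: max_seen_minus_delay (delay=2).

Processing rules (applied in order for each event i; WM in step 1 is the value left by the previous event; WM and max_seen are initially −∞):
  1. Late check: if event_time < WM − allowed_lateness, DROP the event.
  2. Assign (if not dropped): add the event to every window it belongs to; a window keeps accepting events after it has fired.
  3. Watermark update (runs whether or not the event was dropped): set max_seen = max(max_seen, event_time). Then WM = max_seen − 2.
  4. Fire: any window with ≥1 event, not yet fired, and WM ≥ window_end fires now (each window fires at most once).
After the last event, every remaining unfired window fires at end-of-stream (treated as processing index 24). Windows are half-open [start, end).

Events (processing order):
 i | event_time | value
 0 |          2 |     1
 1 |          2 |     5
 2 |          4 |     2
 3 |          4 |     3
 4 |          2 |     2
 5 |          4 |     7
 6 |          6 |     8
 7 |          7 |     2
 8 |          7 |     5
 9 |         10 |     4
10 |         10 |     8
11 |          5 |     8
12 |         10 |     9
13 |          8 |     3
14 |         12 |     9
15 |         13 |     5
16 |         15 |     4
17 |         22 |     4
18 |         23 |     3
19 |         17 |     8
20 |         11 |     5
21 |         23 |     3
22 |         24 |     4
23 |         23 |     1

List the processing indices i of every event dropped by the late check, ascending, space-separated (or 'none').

i=0 t=2 v=1: → [2,4); WM=0
i=1 t=2 v=5: → [2,4); WM=0
i=2 t=4 v=2: → [4,6); WM=2
i=3 t=4 v=3: → [4,6); WM=2
i=4 t=2 v=2: → [2,4); WM=2
i=5 t=4 v=7: → [4,6); WM=2
i=6 t=6 v=8: → [6,8); WM=4; [2,4) fires=8
i=7 t=7 v=2: → [6,8); WM=5
i=8 t=7 v=5: → [6,8); WM=5
i=9 t=10 v=4: → [10,12); WM=8; [4,6) fires=12 [6,8) fires=15
i=10 t=10 v=8: → [10,12); WM=8
i=11 t=5 v=8: DROP (t<8-1); WM=8
i=12 t=10 v=9: → [10,12); WM=8
i=13 t=8 v=3: → [8,10); WM=8
i=14 t=12 v=9: → [12,14); WM=10; [8,10) fires=3
i=15 t=13 v=5: → [12,14); WM=11
i=16 t=15 v=4: → [14,16); WM=13; [10,12) fires=21
i=17 t=22 v=4: → [22,24); WM=20; [12,14) fires=14 [14,16) fires=4
i=18 t=23 v=3: → [22,24); WM=21
i=19 t=17 v=8: DROP (t<21-1); WM=21
i=20 t=11 v=5: DROP (t<21-1); WM=21
i=21 t=23 v=3: → [22,24); WM=21
i=22 t=24 v=4: → [24,26); WM=22
i=23 t=23 v=1: → [22,24); WM=22

11 19 20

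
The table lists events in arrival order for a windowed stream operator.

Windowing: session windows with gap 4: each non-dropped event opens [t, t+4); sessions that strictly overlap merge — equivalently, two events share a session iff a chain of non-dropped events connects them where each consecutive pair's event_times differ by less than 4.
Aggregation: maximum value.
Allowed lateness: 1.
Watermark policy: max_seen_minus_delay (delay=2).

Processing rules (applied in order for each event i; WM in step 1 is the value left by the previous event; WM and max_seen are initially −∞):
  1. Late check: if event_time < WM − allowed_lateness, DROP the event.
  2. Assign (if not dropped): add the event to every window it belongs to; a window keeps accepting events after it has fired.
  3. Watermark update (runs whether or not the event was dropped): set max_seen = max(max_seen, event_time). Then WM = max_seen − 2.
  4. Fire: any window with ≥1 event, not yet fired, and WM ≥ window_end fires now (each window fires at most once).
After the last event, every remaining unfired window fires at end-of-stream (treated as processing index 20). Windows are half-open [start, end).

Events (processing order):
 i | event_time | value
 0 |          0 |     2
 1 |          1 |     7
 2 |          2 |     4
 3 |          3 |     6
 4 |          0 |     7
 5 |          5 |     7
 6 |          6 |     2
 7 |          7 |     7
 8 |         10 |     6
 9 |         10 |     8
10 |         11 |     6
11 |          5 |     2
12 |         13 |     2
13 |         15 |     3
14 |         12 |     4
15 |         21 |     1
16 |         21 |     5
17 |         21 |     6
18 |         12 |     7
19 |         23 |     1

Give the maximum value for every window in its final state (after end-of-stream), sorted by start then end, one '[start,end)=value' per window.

i=0 t=0 v=2: → [0,4); WM=-2
i=1 t=1 v=7: → [0,5); WM=-1
i=2 t=2 v=4: → [0,6); WM=0
i=3 t=3 v=6: → [0,7); WM=1
i=4 t=0 v=7: → [0,7); WM=1
i=5 t=5 v=7: → [0,9); WM=3
i=6 t=6 v=2: → [0,10); WM=4
i=7 t=7 v=7: → [0,11); WM=5
i=8 t=10 v=6: → [0,14); WM=8
i=9 t=10 v=8: → [0,14); WM=8
i=10 t=11 v=6: → [0,15); WM=9
i=11 t=5 v=2: DROP (t<9-1); WM=9
i=12 t=13 v=2: → [0,17); WM=11
i=13 t=15 v=3: → [0,19); WM=13
i=14 t=12 v=4: → [0,19); WM=13
i=15 t=21 v=1: → [21,25); WM=19
i=16 t=21 v=5: → [21,25); WM=19
i=17 t=21 v=6: → [21,25); WM=19
i=18 t=12 v=7: DROP (t<19-1); WM=19
i=19 t=23 v=1: → [21,27); WM=21

[0,19)=8 [21,27)=6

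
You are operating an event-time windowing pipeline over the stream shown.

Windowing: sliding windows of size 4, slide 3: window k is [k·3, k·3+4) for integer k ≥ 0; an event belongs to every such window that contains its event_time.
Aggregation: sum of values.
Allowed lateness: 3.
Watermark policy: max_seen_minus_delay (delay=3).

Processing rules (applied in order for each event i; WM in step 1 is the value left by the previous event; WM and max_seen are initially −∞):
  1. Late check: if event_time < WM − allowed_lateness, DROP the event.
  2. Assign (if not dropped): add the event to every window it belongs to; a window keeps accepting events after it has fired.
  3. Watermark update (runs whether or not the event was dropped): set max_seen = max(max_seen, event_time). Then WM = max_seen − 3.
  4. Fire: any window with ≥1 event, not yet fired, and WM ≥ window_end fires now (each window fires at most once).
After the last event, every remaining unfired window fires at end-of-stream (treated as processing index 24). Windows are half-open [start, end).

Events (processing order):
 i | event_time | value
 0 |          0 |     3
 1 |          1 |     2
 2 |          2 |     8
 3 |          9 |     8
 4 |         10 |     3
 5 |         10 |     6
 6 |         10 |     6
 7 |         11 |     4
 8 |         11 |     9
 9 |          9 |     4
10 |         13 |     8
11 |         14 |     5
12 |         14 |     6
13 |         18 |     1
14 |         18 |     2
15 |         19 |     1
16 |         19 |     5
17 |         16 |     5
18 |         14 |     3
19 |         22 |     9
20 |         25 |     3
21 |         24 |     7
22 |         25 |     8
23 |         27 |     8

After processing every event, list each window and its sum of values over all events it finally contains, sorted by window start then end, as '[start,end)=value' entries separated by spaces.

[0,4)=13 [6,10)=12 [9,13)=40 [12,16)=22 [15,19)=8 [18,22)=9 [21,25)=16 [24,28)=26 [27,31)=8

i=0 t=0 v=3: → [0,4); WM=-3
i=1 t=1 v=2: → [0,4); WM=-2
i=2 t=2 v=8: → [0,4); WM=-1
i=3 t=9 v=8: → [9,13),[6,10); WM=6; [0,4) fires=13
i=4 t=10 v=3: → [9,13); WM=7
i=5 t=10 v=6: → [9,13); WM=7
i=6 t=10 v=6: → [9,13); WM=7
i=7 t=11 v=4: → [9,13); WM=8
i=8 t=11 v=9: → [9,13); WM=8
i=9 t=9 v=4: → [9,13),[6,10); WM=8
i=10 t=13 v=8: → [12,16); WM=10; [6,10) fires=12
i=11 t=14 v=5: → [12,16); WM=11
i=12 t=14 v=6: → [12,16); WM=11
i=13 t=18 v=1: → [18,22),[15,19); WM=15; [9,13) fires=40
i=14 t=18 v=2: → [18,22),[15,19); WM=15
i=15 t=19 v=1: → [18,22); WM=16; [12,16) fires=19
i=16 t=19 v=5: → [18,22); WM=16
i=17 t=16 v=5: → [15,19); WM=16
i=18 t=14 v=3: → [12,16); WM=16
i=19 t=22 v=9: → [21,25); WM=19; [15,19) fires=8
i=20 t=25 v=3: → [24,28); WM=22; [18,22) fires=9
i=21 t=24 v=7: → [24,28),[21,25); WM=22
i=22 t=25 v=8: → [24,28); WM=22
i=23 t=27 v=8: → [27,31),[24,28); WM=24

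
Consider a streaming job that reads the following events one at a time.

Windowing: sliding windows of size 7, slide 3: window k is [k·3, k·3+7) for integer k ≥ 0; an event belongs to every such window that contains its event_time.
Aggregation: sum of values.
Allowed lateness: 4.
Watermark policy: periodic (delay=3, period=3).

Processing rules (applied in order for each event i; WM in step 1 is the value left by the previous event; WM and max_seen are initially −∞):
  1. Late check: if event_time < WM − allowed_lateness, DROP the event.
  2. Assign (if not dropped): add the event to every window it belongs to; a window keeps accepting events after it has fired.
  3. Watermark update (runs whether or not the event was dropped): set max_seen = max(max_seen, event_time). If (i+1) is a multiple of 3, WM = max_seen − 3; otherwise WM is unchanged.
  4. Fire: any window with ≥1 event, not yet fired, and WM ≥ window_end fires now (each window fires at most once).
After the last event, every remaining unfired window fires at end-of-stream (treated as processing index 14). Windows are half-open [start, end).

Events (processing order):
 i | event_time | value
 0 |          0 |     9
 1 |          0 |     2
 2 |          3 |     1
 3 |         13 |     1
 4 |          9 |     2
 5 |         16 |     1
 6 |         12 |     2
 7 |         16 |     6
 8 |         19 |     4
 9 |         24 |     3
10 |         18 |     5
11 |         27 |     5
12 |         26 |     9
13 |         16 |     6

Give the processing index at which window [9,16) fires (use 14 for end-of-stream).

i=0 t=0 v=9: → [0,7); WM=−∞
i=1 t=0 v=2: → [0,7); WM=−∞
i=2 t=3 v=1: → [3,10),[0,7); WM=0
i=3 t=13 v=1: → [12,19),[9,16); WM=0
i=4 t=9 v=2: → [9,16),[6,13),[3,10); WM=0
i=5 t=16 v=1: → [15,22),[12,19); WM=13; [0,7) fires=12 [3,10) fires=3 [6,13) fires=2
i=6 t=12 v=2: → [12,19),[9,16),[6,13); WM=13
i=7 t=16 v=6: → [15,22),[12,19); WM=13
i=8 t=19 v=4: → [18,25),[15,22); WM=16; [9,16) fires=5
i=9 t=24 v=3: → [24,31),[21,28),[18,25); WM=16
i=10 t=18 v=5: → [18,25),[15,22),[12,19); WM=16
i=11 t=27 v=5: → [27,34),[24,31),[21,28); WM=24; [12,19) fires=15 [15,22) fires=16
i=12 t=26 v=9: → [24,31),[21,28); WM=24
i=13 t=16 v=6: DROP (t<24-4); WM=24

8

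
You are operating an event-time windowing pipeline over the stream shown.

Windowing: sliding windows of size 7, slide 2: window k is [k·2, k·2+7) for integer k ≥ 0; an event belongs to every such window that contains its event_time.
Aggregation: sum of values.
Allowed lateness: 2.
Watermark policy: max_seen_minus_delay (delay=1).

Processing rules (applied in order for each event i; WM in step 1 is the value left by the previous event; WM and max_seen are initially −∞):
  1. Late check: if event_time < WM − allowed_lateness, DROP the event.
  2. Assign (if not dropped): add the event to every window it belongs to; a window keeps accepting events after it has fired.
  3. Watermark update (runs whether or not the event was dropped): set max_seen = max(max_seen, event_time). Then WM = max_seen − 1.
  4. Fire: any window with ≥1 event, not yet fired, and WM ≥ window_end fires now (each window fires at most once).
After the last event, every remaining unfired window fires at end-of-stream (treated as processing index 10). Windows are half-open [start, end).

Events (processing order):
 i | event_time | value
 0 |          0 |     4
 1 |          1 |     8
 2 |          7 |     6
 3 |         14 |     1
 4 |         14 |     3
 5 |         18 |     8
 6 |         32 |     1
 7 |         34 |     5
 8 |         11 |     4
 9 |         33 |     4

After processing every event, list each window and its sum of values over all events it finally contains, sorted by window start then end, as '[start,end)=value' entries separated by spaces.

i=0 t=0 v=4: → [0,7); WM=-1
i=1 t=1 v=8: → [0,7); WM=0
i=2 t=7 v=6: → [6,13),[4,11),[2,9); WM=6
i=3 t=14 v=1: → [14,21),[12,19),[10,17),[8,15); WM=13; [0,7) fires=12 [2,9) fires=6 [4,11) fires=6 [6,13) fires=6
i=4 t=14 v=3: → [14,21),[12,19),[10,17),[8,15); WM=13
i=5 t=18 v=8: → [18,25),[16,23),[14,21),[12,19); WM=17; [8,15) fires=4 [10,17) fires=4
i=6 t=32 v=1: → [32,39),[30,37),[28,35),[26,33); WM=31; [12,19) fires=12 [14,21) fires=12 [16,23) fires=8 [18,25) fires=8
i=7 t=34 v=5: → [34,41),[32,39),[30,37),[28,35); WM=33; [26,33) fires=1
i=8 t=11 v=4: DROP (t<33-2); WM=33
i=9 t=33 v=4: → [32,39),[30,37),[28,35); WM=33

[0,7)=12 [2,9)=6 [4,11)=6 [6,13)=6 [8,15)=4 [10,17)=4 [12,19)=12 [14,21)=12 [16,23)=8 [18,25)=8 [26,33)=1 [28,35)=10 [30,37)=10 [32,39)=10 [34,41)=5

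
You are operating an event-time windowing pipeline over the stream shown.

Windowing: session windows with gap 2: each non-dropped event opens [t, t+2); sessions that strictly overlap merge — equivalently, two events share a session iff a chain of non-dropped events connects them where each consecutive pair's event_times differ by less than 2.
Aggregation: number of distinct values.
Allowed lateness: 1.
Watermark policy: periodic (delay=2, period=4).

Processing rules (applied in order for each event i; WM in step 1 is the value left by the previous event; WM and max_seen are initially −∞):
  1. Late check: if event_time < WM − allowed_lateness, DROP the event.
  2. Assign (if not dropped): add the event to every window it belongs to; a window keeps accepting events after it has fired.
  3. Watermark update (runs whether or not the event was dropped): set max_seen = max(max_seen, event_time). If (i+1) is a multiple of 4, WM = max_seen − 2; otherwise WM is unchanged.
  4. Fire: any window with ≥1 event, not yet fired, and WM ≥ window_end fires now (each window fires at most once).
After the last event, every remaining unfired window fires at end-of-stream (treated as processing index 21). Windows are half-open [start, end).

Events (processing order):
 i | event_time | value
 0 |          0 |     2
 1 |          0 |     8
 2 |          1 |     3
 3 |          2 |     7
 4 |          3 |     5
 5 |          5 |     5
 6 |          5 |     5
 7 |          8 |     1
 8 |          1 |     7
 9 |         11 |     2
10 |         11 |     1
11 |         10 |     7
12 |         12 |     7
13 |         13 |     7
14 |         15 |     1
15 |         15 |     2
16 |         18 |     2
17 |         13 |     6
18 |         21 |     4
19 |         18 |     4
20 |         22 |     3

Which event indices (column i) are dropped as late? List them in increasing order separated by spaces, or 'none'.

8

i=0 t=0 v=2: → [0,2); WM=−∞
i=1 t=0 v=8: → [0,2); WM=−∞
i=2 t=1 v=3: → [0,3); WM=−∞
i=3 t=2 v=7: → [0,4); WM=0
i=4 t=3 v=5: → [0,5); WM=0
i=5 t=5 v=5: → [5,7); WM=0
i=6 t=5 v=5: → [5,7); WM=0
i=7 t=8 v=1: → [8,10); WM=6
i=8 t=1 v=7: DROP (t<6-1); WM=6
i=9 t=11 v=2: → [11,13); WM=6
i=10 t=11 v=1: → [11,13); WM=6
i=11 t=10 v=7: → [10,13); WM=9
i=12 t=12 v=7: → [10,14); WM=9
i=13 t=13 v=7: → [10,15); WM=9
i=14 t=15 v=1: → [15,17); WM=9
i=15 t=15 v=2: → [15,17); WM=13
i=16 t=18 v=2: → [18,20); WM=13
i=17 t=13 v=6: → [10,15); WM=13
i=18 t=21 v=4: → [21,23); WM=13
i=19 t=18 v=4: → [18,20); WM=19
i=20 t=22 v=3: → [21,24); WM=19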